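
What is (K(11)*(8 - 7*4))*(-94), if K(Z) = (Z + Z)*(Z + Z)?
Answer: 909920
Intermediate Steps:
K(Z) = 4*Z² (K(Z) = (2*Z)*(2*Z) = 4*Z²)
(K(11)*(8 - 7*4))*(-94) = ((4*11²)*(8 - 7*4))*(-94) = ((4*121)*(8 - 28))*(-94) = (484*(-20))*(-94) = -9680*(-94) = 909920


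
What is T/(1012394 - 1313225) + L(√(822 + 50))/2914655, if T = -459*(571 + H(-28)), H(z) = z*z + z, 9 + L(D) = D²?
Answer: 591851858356/292272859435 ≈ 2.0250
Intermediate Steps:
L(D) = -9 + D²
H(z) = z + z² (H(z) = z² + z = z + z²)
T = -609093 (T = -459*(571 - 28*(1 - 28)) = -459*(571 - 28*(-27)) = -459*(571 + 756) = -459*1327 = -609093)
T/(1012394 - 1313225) + L(√(822 + 50))/2914655 = -609093/(1012394 - 1313225) + (-9 + (√(822 + 50))²)/2914655 = -609093/(-300831) + (-9 + (√872)²)*(1/2914655) = -609093*(-1/300831) + (-9 + (2*√218)²)*(1/2914655) = 203031/100277 + (-9 + 872)*(1/2914655) = 203031/100277 + 863*(1/2914655) = 203031/100277 + 863/2914655 = 591851858356/292272859435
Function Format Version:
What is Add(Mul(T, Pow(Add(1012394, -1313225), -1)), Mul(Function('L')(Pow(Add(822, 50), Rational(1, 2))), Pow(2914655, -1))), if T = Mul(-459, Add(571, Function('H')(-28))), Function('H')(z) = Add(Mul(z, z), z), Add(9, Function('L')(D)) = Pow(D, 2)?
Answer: Rational(591851858356, 292272859435) ≈ 2.0250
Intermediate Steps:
Function('L')(D) = Add(-9, Pow(D, 2))
Function('H')(z) = Add(z, Pow(z, 2)) (Function('H')(z) = Add(Pow(z, 2), z) = Add(z, Pow(z, 2)))
T = -609093 (T = Mul(-459, Add(571, Mul(-28, Add(1, -28)))) = Mul(-459, Add(571, Mul(-28, -27))) = Mul(-459, Add(571, 756)) = Mul(-459, 1327) = -609093)
Add(Mul(T, Pow(Add(1012394, -1313225), -1)), Mul(Function('L')(Pow(Add(822, 50), Rational(1, 2))), Pow(2914655, -1))) = Add(Mul(-609093, Pow(Add(1012394, -1313225), -1)), Mul(Add(-9, Pow(Pow(Add(822, 50), Rational(1, 2)), 2)), Pow(2914655, -1))) = Add(Mul(-609093, Pow(-300831, -1)), Mul(Add(-9, Pow(Pow(872, Rational(1, 2)), 2)), Rational(1, 2914655))) = Add(Mul(-609093, Rational(-1, 300831)), Mul(Add(-9, Pow(Mul(2, Pow(218, Rational(1, 2))), 2)), Rational(1, 2914655))) = Add(Rational(203031, 100277), Mul(Add(-9, 872), Rational(1, 2914655))) = Add(Rational(203031, 100277), Mul(863, Rational(1, 2914655))) = Add(Rational(203031, 100277), Rational(863, 2914655)) = Rational(591851858356, 292272859435)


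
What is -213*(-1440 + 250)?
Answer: 253470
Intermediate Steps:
-213*(-1440 + 250) = -213*(-1190) = 253470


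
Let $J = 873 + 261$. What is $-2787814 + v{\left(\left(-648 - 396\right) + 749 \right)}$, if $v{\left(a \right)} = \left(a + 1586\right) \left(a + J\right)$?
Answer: $-1704665$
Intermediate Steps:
$J = 1134$
$v{\left(a \right)} = \left(1134 + a\right) \left(1586 + a\right)$ ($v{\left(a \right)} = \left(a + 1586\right) \left(a + 1134\right) = \left(1586 + a\right) \left(1134 + a\right) = \left(1134 + a\right) \left(1586 + a\right)$)
$-2787814 + v{\left(\left(-648 - 396\right) + 749 \right)} = -2787814 + \left(1798524 + \left(\left(-648 - 396\right) + 749\right)^{2} + 2720 \left(\left(-648 - 396\right) + 749\right)\right) = -2787814 + \left(1798524 + \left(-1044 + 749\right)^{2} + 2720 \left(-1044 + 749\right)\right) = -2787814 + \left(1798524 + \left(-295\right)^{2} + 2720 \left(-295\right)\right) = -2787814 + \left(1798524 + 87025 - 802400\right) = -2787814 + 1083149 = -1704665$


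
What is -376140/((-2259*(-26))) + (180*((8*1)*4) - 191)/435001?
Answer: -27215697749/4258224789 ≈ -6.3913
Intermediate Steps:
-376140/((-2259*(-26))) + (180*((8*1)*4) - 191)/435001 = -376140/58734 + (180*(8*4) - 191)*(1/435001) = -376140*1/58734 + (180*32 - 191)*(1/435001) = -62690/9789 + (5760 - 191)*(1/435001) = -62690/9789 + 5569*(1/435001) = -62690/9789 + 5569/435001 = -27215697749/4258224789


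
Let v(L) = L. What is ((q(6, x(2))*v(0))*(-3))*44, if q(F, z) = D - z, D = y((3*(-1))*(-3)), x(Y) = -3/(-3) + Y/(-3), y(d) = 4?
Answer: 0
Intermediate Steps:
x(Y) = 1 - Y/3 (x(Y) = -3*(-1/3) + Y*(-1/3) = 1 - Y/3)
D = 4
q(F, z) = 4 - z
((q(6, x(2))*v(0))*(-3))*44 = (((4 - (1 - 1/3*2))*0)*(-3))*44 = (((4 - (1 - 2/3))*0)*(-3))*44 = (((4 - 1*1/3)*0)*(-3))*44 = (((4 - 1/3)*0)*(-3))*44 = (((11/3)*0)*(-3))*44 = (0*(-3))*44 = 0*44 = 0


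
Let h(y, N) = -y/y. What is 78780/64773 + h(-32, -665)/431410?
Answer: 11328805009/9314573310 ≈ 1.2162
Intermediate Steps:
h(y, N) = -1 (h(y, N) = -1*1 = -1)
78780/64773 + h(-32, -665)/431410 = 78780/64773 - 1/431410 = 78780*(1/64773) - 1*1/431410 = 26260/21591 - 1/431410 = 11328805009/9314573310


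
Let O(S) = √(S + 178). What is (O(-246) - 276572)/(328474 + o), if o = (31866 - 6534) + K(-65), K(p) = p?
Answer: -276572/353741 + 2*I*√17/353741 ≈ -0.78185 + 2.3311e-5*I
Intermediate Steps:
O(S) = √(178 + S)
o = 25267 (o = (31866 - 6534) - 65 = 25332 - 65 = 25267)
(O(-246) - 276572)/(328474 + o) = (√(178 - 246) - 276572)/(328474 + 25267) = (√(-68) - 276572)/353741 = (2*I*√17 - 276572)*(1/353741) = (-276572 + 2*I*√17)*(1/353741) = -276572/353741 + 2*I*√17/353741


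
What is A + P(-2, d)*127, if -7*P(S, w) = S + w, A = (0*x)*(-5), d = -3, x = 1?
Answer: 635/7 ≈ 90.714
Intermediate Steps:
A = 0 (A = (0*1)*(-5) = 0*(-5) = 0)
P(S, w) = -S/7 - w/7 (P(S, w) = -(S + w)/7 = -S/7 - w/7)
A + P(-2, d)*127 = 0 + (-1/7*(-2) - 1/7*(-3))*127 = 0 + (2/7 + 3/7)*127 = 0 + (5/7)*127 = 0 + 635/7 = 635/7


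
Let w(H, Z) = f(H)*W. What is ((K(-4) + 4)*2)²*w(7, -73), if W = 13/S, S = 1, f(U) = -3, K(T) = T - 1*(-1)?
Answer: -156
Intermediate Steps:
K(T) = 1 + T (K(T) = T + 1 = 1 + T)
W = 13 (W = 13/1 = 13*1 = 13)
w(H, Z) = -39 (w(H, Z) = -3*13 = -39)
((K(-4) + 4)*2)²*w(7, -73) = (((1 - 4) + 4)*2)²*(-39) = ((-3 + 4)*2)²*(-39) = (1*2)²*(-39) = 2²*(-39) = 4*(-39) = -156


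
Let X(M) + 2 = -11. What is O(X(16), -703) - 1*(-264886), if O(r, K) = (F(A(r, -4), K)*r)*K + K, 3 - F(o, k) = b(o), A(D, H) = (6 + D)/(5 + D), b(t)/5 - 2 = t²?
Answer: 10574385/64 ≈ 1.6522e+5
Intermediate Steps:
X(M) = -13 (X(M) = -2 - 11 = -13)
b(t) = 10 + 5*t²
A(D, H) = (6 + D)/(5 + D)
F(o, k) = -7 - 5*o² (F(o, k) = 3 - (10 + 5*o²) = 3 + (-10 - 5*o²) = -7 - 5*o²)
O(r, K) = K + K*r*(-7 - 5*(6 + r)²/(5 + r)²) (O(r, K) = ((-7 - 5*(6 + r)²/(5 + r)²)*r)*K + K = (r*(-7 - 5*(6 + r)²/(5 + r)²))*K + K = K*r*(-7 - 5*(6 + r)²/(5 + r)²) + K = K + K*r*(-7 - 5*(6 + r)²/(5 + r)²))
O(X(16), -703) - 1*(-264886) = -703*(25 - 345*(-13) - 129*(-13)² - 12*(-13)³)/(25 + (-13)² + 10*(-13)) - 1*(-264886) = -703*(25 + 4485 - 129*169 - 12*(-2197))/(25 + 169 - 130) + 264886 = -703*(25 + 4485 - 21801 + 26364)/64 + 264886 = -703*1/64*9073 + 264886 = -6378319/64 + 264886 = 10574385/64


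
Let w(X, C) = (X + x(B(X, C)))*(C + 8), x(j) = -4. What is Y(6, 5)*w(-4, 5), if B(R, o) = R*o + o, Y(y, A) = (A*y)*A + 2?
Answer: -15808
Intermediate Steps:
Y(y, A) = 2 + y*A² (Y(y, A) = y*A² + 2 = 2 + y*A²)
B(R, o) = o + R*o
w(X, C) = (-4 + X)*(8 + C) (w(X, C) = (X - 4)*(C + 8) = (-4 + X)*(8 + C))
Y(6, 5)*w(-4, 5) = (2 + 6*5²)*(-32 - 4*5 + 8*(-4) + 5*(-4)) = (2 + 6*25)*(-32 - 20 - 32 - 20) = (2 + 150)*(-104) = 152*(-104) = -15808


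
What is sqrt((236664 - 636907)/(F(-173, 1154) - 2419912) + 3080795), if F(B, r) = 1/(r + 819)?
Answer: 14*sqrt(14332437635635881317845)/954897275 ≈ 1755.2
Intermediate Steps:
F(B, r) = 1/(819 + r)
sqrt((236664 - 636907)/(F(-173, 1154) - 2419912) + 3080795) = sqrt((236664 - 636907)/(1/(819 + 1154) - 2419912) + 3080795) = sqrt(-400243/(1/1973 - 2419912) + 3080795) = sqrt(-400243/(-4774486375/1973) + 3080795) = sqrt(-400243*(-1973/4774486375) + 3080795) = sqrt(789679439/4774486375 + 3080795) = sqrt(14709214541347564/4774486375) = 14*sqrt(14332437635635881317845)/954897275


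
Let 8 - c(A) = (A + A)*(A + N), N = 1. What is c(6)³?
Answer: -438976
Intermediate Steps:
c(A) = 8 - 2*A*(1 + A) (c(A) = 8 - (A + A)*(A + 1) = 8 - 2*A*(1 + A))
c(6)³ = (8 - 2*6 - 2*6²)³ = (8 - 12 - 2*36)³ = (8 - 12 - 72)³ = (-76)³ = -438976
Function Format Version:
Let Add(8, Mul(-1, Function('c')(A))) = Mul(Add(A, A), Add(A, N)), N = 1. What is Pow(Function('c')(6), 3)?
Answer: -438976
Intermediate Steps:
Function('c')(A) = Add(8, Mul(-2, A, Add(1, A))) (Function('c')(A) = Add(8, Mul(-1, Mul(Add(A, A), Add(A, 1)))) = Add(8, Mul(-1, Mul(Mul(2, A), Add(1, A)))) = Add(8, Mul(-1, Mul(2, A, Add(1, A)))) = Add(8, Mul(-2, A, Add(1, A))))
Pow(Function('c')(6), 3) = Pow(Add(8, Mul(-2, 6), Mul(-2, Pow(6, 2))), 3) = Pow(Add(8, -12, Mul(-2, 36)), 3) = Pow(Add(8, -12, -72), 3) = Pow(-76, 3) = -438976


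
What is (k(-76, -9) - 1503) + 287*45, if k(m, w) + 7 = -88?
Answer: 11317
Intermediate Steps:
k(m, w) = -95 (k(m, w) = -7 - 88 = -95)
(k(-76, -9) - 1503) + 287*45 = (-95 - 1503) + 287*45 = -1598 + 12915 = 11317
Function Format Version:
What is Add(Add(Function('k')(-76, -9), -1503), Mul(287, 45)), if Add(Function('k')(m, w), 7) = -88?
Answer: 11317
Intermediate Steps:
Function('k')(m, w) = -95 (Function('k')(m, w) = Add(-7, -88) = -95)
Add(Add(Function('k')(-76, -9), -1503), Mul(287, 45)) = Add(Add(-95, -1503), Mul(287, 45)) = Add(-1598, 12915) = 11317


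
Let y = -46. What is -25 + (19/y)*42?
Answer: -974/23 ≈ -42.348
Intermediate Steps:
-25 + (19/y)*42 = -25 + (19/(-46))*42 = -25 + (19*(-1/46))*42 = -25 - 19/46*42 = -25 - 399/23 = -974/23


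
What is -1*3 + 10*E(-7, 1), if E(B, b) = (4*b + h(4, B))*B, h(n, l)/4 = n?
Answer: -1403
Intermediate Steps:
h(n, l) = 4*n
E(B, b) = B*(16 + 4*b) (E(B, b) = (4*b + 4*4)*B = (4*b + 16)*B = (16 + 4*b)*B = B*(16 + 4*b))
-1*3 + 10*E(-7, 1) = -1*3 + 10*(4*(-7)*(4 + 1)) = -3 + 10*(4*(-7)*5) = -3 + 10*(-140) = -3 - 1400 = -1403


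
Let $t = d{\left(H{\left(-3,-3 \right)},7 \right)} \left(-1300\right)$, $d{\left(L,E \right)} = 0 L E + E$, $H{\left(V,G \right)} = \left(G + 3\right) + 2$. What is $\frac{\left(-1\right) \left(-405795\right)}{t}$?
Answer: $- \frac{6243}{140} \approx -44.593$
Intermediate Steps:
$H{\left(V,G \right)} = 5 + G$ ($H{\left(V,G \right)} = \left(3 + G\right) + 2 = 5 + G$)
$d{\left(L,E \right)} = E$ ($d{\left(L,E \right)} = 0 E + E = 0 + E = E$)
$t = -9100$ ($t = 7 \left(-1300\right) = -9100$)
$\frac{\left(-1\right) \left(-405795\right)}{t} = \frac{\left(-1\right) \left(-405795\right)}{-9100} = 405795 \left(- \frac{1}{9100}\right) = - \frac{6243}{140}$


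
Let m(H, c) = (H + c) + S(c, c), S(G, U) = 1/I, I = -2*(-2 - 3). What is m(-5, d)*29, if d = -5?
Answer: -2871/10 ≈ -287.10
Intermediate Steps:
I = 10 (I = -2*(-5) = 10)
S(G, U) = ⅒ (S(G, U) = 1/10 = ⅒)
m(H, c) = ⅒ + H + c (m(H, c) = (H + c) + ⅒ = ⅒ + H + c)
m(-5, d)*29 = (⅒ - 5 - 5)*29 = -99/10*29 = -2871/10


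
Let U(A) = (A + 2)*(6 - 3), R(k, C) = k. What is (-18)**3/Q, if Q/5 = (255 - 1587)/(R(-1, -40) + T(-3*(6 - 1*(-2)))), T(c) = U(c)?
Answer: -10854/185 ≈ -58.670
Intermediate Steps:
U(A) = 6 + 3*A (U(A) = (2 + A)*3 = 6 + 3*A)
T(c) = 6 + 3*c
Q = 6660/67 (Q = 5*((255 - 1587)/(-1 + (6 + 3*(-3*(6 - 1*(-2)))))) = 5*(-1332/(-1 + (6 + 3*(-3*(6 + 2))))) = 5*(-1332/(-1 + (6 + 3*(-3*8)))) = 5*(-1332/(-1 + (6 + 3*(-24)))) = 5*(-1332/(-1 + (6 - 72))) = 5*(-1332/(-1 - 66)) = 5*(-1332/(-67)) = 5*(-1332*(-1/67)) = 5*(1332/67) = 6660/67 ≈ 99.403)
(-18)**3/Q = (-18)**3/(6660/67) = -5832*67/6660 = -10854/185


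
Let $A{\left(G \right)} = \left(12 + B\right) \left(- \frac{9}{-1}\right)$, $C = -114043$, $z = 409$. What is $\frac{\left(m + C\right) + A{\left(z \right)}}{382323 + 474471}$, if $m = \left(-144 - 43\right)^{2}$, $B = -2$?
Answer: $- \frac{13164}{142799} \approx -0.092185$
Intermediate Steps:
$A{\left(G \right)} = 90$ ($A{\left(G \right)} = \left(12 - 2\right) \left(- \frac{9}{-1}\right) = 10 \left(\left(-9\right) \left(-1\right)\right) = 10 \cdot 9 = 90$)
$m = 34969$ ($m = \left(-187\right)^{2} = 34969$)
$\frac{\left(m + C\right) + A{\left(z \right)}}{382323 + 474471} = \frac{\left(34969 - 114043\right) + 90}{382323 + 474471} = \frac{-79074 + 90}{856794} = \left(-78984\right) \frac{1}{856794} = - \frac{13164}{142799}$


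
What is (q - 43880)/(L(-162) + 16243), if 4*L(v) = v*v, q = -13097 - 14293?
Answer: -35635/11402 ≈ -3.1253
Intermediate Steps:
q = -27390
L(v) = v²/4 (L(v) = (v*v)/4 = v²/4)
(q - 43880)/(L(-162) + 16243) = (-27390 - 43880)/((¼)*(-162)² + 16243) = -71270/((¼)*26244 + 16243) = -71270/(6561 + 16243) = -71270/22804 = -71270*1/22804 = -35635/11402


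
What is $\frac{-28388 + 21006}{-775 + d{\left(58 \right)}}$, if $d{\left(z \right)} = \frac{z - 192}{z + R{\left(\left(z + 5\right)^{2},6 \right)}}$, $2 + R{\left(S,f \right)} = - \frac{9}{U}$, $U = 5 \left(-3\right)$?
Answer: $\frac{2089106}{219995} \approx 9.4962$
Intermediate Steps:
$U = -15$
$R{\left(S,f \right)} = - \frac{7}{5}$ ($R{\left(S,f \right)} = -2 - \frac{9}{-15} = -2 - - \frac{3}{5} = -2 + \frac{3}{5} = - \frac{7}{5}$)
$d{\left(z \right)} = \frac{-192 + z}{- \frac{7}{5} + z}$ ($d{\left(z \right)} = \frac{z - 192}{z - \frac{7}{5}} = \frac{-192 + z}{- \frac{7}{5} + z}$)
$\frac{-28388 + 21006}{-775 + d{\left(58 \right)}} = \frac{-28388 + 21006}{-775 + \frac{5 \left(-192 + 58\right)}{-7 + 5 \cdot 58}} = - \frac{7382}{-775 + 5 \frac{1}{-7 + 290} \left(-134\right)} = - \frac{7382}{-775 + 5 \cdot \frac{1}{283} \left(-134\right)} = - \frac{7382}{-775 - \frac{670}{283}} = - \frac{7382}{- \frac{219995}{283}} = \left(-7382\right) \left(- \frac{283}{219995}\right) = \frac{2089106}{219995}$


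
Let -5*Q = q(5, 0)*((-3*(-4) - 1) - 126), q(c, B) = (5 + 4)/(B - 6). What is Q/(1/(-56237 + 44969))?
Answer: 388746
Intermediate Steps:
q(c, B) = 9/(-6 + B)
Q = -69/2 (Q = -9/(-6 + 0)*((-3*(-4) - 1) - 126)/5 = -9/(-6)*((12 - 1) - 126)/5 = -9*(-1/6)*(11 - 126)/5 = -(-3)*(-115)/10 = -1/5*345/2 = -69/2 ≈ -34.500)
Q/(1/(-56237 + 44969)) = -69/(2*(1/(-56237 + 44969))) = -69/(2*(1/(-11268))) = -69/(2*(-1/11268)) = -69/2*(-11268) = 388746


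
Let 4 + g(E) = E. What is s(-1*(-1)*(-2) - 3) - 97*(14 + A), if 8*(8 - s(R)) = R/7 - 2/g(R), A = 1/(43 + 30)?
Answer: -49715825/36792 ≈ -1351.3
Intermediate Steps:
g(E) = -4 + E
A = 1/73 ≈ 0.013699
s(R) = 8 - R/56 + 1/(4*(-4 + R)) (s(R) = 8 - (R/7 - 2/(-4 + R))/8 = 8 - (-2/(-4 + R) + R/7)/8 = 8 + (-R/56 + 1/(4*(-4 + R))) = 8 - R/56 + 1/(4*(-4 + R)))
s(-1*(-1)*(-2) - 3) - 97*(14 + A) = (14 + (-4 + (-1*(-1)*(-2) - 3))*(448 - (-1*(-1)*(-2) - 3)))/(56*(-4 + (-1*(-1)*(-2) - 3))) - 97*(14 + 1/73) = (14 + (-4 + (1*(-2) - 3))*(448 - (1*(-2) - 3)))/(56*(-4 + (1*(-2) - 3))) - 97*1023/73 = (14 + (-4 + (-2 - 3))*(448 - (-2 - 3)))/(56*(-4 + (-2 - 3))) - 99231/73 = (14 + (-4 - 5)*(448 - 1*(-5)))/(56*(-4 - 5)) - 99231/73 = (1/56)*(14 - 9*(448 + 5))/(-9) - 99231/73 = (1/56)*(-⅑)*(14 - 9*453) - 99231/73 = (1/56)*(-⅑)*(14 - 4077) - 99231/73 = (1/56)*(-⅑)*(-4063) - 99231/73 = 4063/504 - 99231/73 = -49715825/36792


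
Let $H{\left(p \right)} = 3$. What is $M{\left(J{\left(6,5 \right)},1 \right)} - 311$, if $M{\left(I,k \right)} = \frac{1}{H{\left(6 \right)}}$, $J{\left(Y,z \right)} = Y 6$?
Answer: $- \frac{932}{3} \approx -310.67$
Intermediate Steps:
$J{\left(Y,z \right)} = 6 Y$
$M{\left(I,k \right)} = \frac{1}{3}$
$M{\left(J{\left(6,5 \right)},1 \right)} - 311 = \frac{1}{3} - 311 = - \frac{932}{3}$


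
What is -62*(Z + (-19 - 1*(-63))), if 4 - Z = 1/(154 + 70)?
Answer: -333281/112 ≈ -2975.7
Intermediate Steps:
Z = 895/224 (Z = 4 - 1/(154 + 70) = 4 - 1/224 = 895/224 ≈ 3.9955)
-62*(Z + (-19 - 1*(-63))) = -62*(895/224 + (-19 - 1*(-63))) = -62*(895/224 + (-19 + 63)) = -62*(895/224 + 44) = -62*10751/224 = -333281/112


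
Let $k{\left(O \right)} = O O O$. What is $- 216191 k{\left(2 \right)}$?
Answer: $-1729528$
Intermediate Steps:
$k{\left(O \right)} = O^{3}$ ($k{\left(O \right)} = O^{2} O = O^{3}$)
$- 216191 k{\left(2 \right)} = - 216191 \cdot 2^{3} = \left(-216191\right) 8 = -1729528$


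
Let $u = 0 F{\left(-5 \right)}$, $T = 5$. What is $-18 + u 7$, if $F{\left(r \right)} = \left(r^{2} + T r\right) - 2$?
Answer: $-18$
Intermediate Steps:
$F{\left(r \right)} = -2 + r^{2} + 5 r$ ($F{\left(r \right)} = \left(r^{2} + 5 r\right) - 2 = -2 + r^{2} + 5 r$)
$u = 0$ ($u = 0 \left(-2 + \left(-5\right)^{2} + 5 \left(-5\right)\right) = 0 \left(-2 + 25 - 25\right) = 0 \left(-2\right) = 0$)
$-18 + u 7 = -18 + 0 \cdot 7 = -18 + 0 = -18$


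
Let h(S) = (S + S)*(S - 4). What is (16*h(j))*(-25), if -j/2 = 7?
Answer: -201600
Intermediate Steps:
j = -14 (j = -2*7 = -14)
h(S) = 2*S*(-4 + S) (h(S) = (2*S)*(-4 + S) = 2*S*(-4 + S))
(16*h(j))*(-25) = (16*(2*(-14)*(-4 - 14)))*(-25) = (16*(2*(-14)*(-18)))*(-25) = (16*504)*(-25) = 8064*(-25) = -201600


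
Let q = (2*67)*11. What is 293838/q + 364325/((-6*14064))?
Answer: 12129105371/62191008 ≈ 195.03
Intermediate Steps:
q = 1474 (q = 134*11 = 1474)
293838/q + 364325/((-6*14064)) = 293838/1474 + 364325/((-6*14064)) = 293838*(1/1474) + 364325/(-84384) = 146919/737 + 364325*(-1/84384) = 146919/737 - 364325/84384 = 12129105371/62191008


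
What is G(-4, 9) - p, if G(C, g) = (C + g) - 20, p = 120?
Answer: -135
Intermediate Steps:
G(C, g) = -20 + C + g
G(-4, 9) - p = (-20 - 4 + 9) - 1*120 = -15 - 120 = -135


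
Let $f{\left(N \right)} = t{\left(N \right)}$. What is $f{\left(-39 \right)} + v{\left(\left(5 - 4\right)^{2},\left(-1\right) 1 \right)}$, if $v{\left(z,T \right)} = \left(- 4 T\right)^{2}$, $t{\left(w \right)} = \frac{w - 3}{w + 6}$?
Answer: $\frac{190}{11} \approx 17.273$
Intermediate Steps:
$t{\left(w \right)} = \frac{-3 + w}{6 + w}$
$f{\left(N \right)} = \frac{-3 + N}{6 + N}$
$v{\left(z,T \right)} = 16 T^{2}$
$f{\left(-39 \right)} + v{\left(\left(5 - 4\right)^{2},\left(-1\right) 1 \right)} = \frac{-3 - 39}{6 - 39} + 16 \left(\left(-1\right) 1\right)^{2} = \frac{1}{-33} \left(-42\right) + 16 \left(-1\right)^{2} = \left(- \frac{1}{33}\right) \left(-42\right) + 16 \cdot 1 = \frac{14}{11} + 16 = \frac{190}{11}$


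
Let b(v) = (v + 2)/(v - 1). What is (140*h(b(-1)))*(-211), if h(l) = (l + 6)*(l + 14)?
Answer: -2193345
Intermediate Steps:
b(v) = (2 + v)/(-1 + v)
h(l) = (6 + l)*(14 + l)
(140*h(b(-1)))*(-211) = (140*(84 + ((2 - 1)/(-1 - 1))**2 + 20*((2 - 1)/(-1 - 1))))*(-211) = (140*(84 + (1/(-2))**2 + 20*(1/(-2))))*(-211) = (140*(84 + (-1/2*1)**2 + 20*(-1/2*1)))*(-211) = (140*(84 + (-1/2)**2 + 20*(-1/2)))*(-211) = (140*(84 + 1/4 - 10))*(-211) = (140*(297/4))*(-211) = 10395*(-211) = -2193345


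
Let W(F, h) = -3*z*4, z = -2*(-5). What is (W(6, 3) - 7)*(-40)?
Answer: 5080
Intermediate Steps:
z = 10
W(F, h) = -120 (W(F, h) = -3*10*4 = -30*4 = -120)
(W(6, 3) - 7)*(-40) = (-120 - 7)*(-40) = -127*(-40) = 5080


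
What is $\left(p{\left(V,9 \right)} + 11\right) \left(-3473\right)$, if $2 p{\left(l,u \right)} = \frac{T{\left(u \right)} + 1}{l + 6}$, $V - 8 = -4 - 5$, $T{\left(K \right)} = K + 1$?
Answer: $- \frac{420233}{10} \approx -42023.0$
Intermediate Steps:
$T{\left(K \right)} = 1 + K$
$V = -1$ ($V = 8 - 9 = -1$)
$p{\left(l,u \right)} = \frac{2 + u}{2 \left(6 + l\right)}$ ($p{\left(l,u \right)} = \frac{\left(\left(1 + u\right) + 1\right) \frac{1}{l + 6}}{2} = \frac{\left(2 + u\right) \frac{1}{6 + l}}{2} = \frac{\frac{1}{6 + l} \left(2 + u\right)}{2} = \frac{2 + u}{2 \left(6 + l\right)}$)
$\left(p{\left(V,9 \right)} + 11\right) \left(-3473\right) = \left(\frac{2 + 9}{2 \left(6 - 1\right)} + 11\right) \left(-3473\right) = \left(\frac{1}{2} \cdot \frac{1}{5} \cdot 11 + 11\right) \left(-3473\right) = \left(\frac{11}{10} + 11\right) \left(-3473\right) = \frac{121}{10} \left(-3473\right) = - \frac{420233}{10}$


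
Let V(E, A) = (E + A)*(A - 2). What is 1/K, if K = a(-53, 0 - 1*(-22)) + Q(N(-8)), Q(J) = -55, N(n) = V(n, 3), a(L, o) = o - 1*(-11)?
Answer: -1/22 ≈ -0.045455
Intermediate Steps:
V(E, A) = (-2 + A)*(A + E) (V(E, A) = (A + E)*(-2 + A) = (-2 + A)*(A + E))
a(L, o) = 11 + o (a(L, o) = o + 11 = 11 + o)
N(n) = 3 + n (N(n) = 3² - 2*3 - 2*n + 3*n = 9 - 6 - 2*n + 3*n = 3 + n)
K = -22 (K = (11 + (0 - 1*(-22))) - 55 = (11 + (0 + 22)) - 55 = (11 + 22) - 55 = 33 - 55 = -22)
1/K = 1/(-22) = -1/22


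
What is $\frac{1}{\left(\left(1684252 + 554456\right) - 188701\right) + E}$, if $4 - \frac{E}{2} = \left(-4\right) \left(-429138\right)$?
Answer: $- \frac{1}{1383089} \approx -7.2302 \cdot 10^{-7}$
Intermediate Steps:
$E = -3433096$ ($E = 8 - 2 \left(\left(-4\right) \left(-429138\right)\right) = 8 - 3433104 = -3433096$)
$\frac{1}{\left(\left(1684252 + 554456\right) - 188701\right) + E} = \frac{1}{\left(\left(1684252 + 554456\right) - 188701\right) - 3433096} = \frac{1}{\left(2238708 - 188701\right) - 3433096} = \frac{1}{2050007 - 3433096} = \frac{1}{-1383089} = - \frac{1}{1383089}$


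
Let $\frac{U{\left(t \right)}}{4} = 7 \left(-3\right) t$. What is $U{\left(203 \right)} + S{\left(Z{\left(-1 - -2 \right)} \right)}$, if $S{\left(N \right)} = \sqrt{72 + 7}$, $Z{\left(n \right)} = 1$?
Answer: $-17052 + \sqrt{79} \approx -17043.0$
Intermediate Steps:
$S{\left(N \right)} = \sqrt{79}$
$U{\left(t \right)} = - 84 t$ ($U{\left(t \right)} = 4 \cdot 7 \left(-3\right) t = 4 \left(- 21 t\right) = - 84 t$)
$U{\left(203 \right)} + S{\left(Z{\left(-1 - -2 \right)} \right)} = \left(-84\right) 203 + \sqrt{79} = -17052 + \sqrt{79}$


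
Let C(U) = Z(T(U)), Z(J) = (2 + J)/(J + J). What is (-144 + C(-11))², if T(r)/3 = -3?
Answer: 6682225/324 ≈ 20624.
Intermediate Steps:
T(r) = -9 (T(r) = 3*(-3) = -9)
Z(J) = (2 + J)/(2*J) (Z(J) = (2 + J)/((2*J)) = (2 + J)*(1/(2*J)) = (2 + J)/(2*J))
C(U) = 7/18 (C(U) = (½)*(2 - 9)/(-9) = (½)*(-⅑)*(-7) = 7/18)
(-144 + C(-11))² = (-144 + 7/18)² = (-2585/18)² = 6682225/324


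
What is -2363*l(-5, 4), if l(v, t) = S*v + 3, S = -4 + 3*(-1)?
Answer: -89794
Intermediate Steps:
S = -7 (S = -4 - 3 = -7)
l(v, t) = 3 - 7*v (l(v, t) = -7*v + 3 = 3 - 7*v)
-2363*l(-5, 4) = -2363*(3 - 7*(-5)) = -2363*(3 + 35) = -2363*38 = -89794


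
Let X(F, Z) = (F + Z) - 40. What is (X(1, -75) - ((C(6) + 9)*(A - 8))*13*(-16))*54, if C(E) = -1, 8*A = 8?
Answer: -635148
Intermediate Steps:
A = 1 (A = (1/8)*8 = 1)
X(F, Z) = -40 + F + Z
(X(1, -75) - ((C(6) + 9)*(A - 8))*13*(-16))*54 = ((-40 + 1 - 75) - ((-1 + 9)*(1 - 8))*13*(-16))*54 = (-114 - (8*(-7))*13*(-16))*54 = (-114 - (-56*13)*(-16))*54 = (-114 - (-728)*(-16))*54 = (-114 - 1*11648)*54 = (-114 - 11648)*54 = -11762*54 = -635148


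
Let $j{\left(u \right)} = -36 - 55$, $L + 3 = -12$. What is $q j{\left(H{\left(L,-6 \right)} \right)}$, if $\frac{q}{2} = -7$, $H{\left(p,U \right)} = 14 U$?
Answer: $1274$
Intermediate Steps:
$L = -15$ ($L = -3 - 12 = -15$)
$q = -14$ ($q = 2 \left(-7\right) = -14$)
$j{\left(u \right)} = -91$
$q j{\left(H{\left(L,-6 \right)} \right)} = \left(-14\right) \left(-91\right) = 1274$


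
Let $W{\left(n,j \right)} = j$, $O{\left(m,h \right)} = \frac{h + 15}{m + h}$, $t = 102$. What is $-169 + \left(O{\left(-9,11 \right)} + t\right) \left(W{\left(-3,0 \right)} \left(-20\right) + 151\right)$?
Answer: $17196$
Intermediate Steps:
$O{\left(m,h \right)} = \frac{15 + h}{h + m}$
$-169 + \left(O{\left(-9,11 \right)} + t\right) \left(W{\left(-3,0 \right)} \left(-20\right) + 151\right) = -169 + \left(\frac{15 + 11}{11 - 9} + 102\right) \left(0 \left(-20\right) + 151\right) = -169 + \left(\frac{1}{2} \cdot 26 + 102\right) \left(0 + 151\right) = -169 + \left(\frac{1}{2} \cdot 26 + 102\right) 151 = -169 + \left(13 + 102\right) 151 = -169 + 115 \cdot 151 = -169 + 17365 = 17196$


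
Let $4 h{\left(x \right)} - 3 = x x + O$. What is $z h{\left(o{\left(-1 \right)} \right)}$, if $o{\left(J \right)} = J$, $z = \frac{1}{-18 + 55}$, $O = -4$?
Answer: $0$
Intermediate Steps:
$z = \frac{1}{37} \approx 0.027027$
$h{\left(x \right)} = - \frac{1}{4} + \frac{x^{2}}{4}$ ($h{\left(x \right)} = \frac{3}{4} + \frac{x x - 4}{4} = \frac{3}{4} + \frac{x^{2} - 4}{4} = \frac{3}{4} + \frac{-4 + x^{2}}{4} = \frac{3}{4} + \left(-1 + \frac{x^{2}}{4}\right) = - \frac{1}{4} + \frac{x^{2}}{4}$)
$z h{\left(o{\left(-1 \right)} \right)} = \frac{- \frac{1}{4} + \frac{\left(-1\right)^{2}}{4}}{37} = \frac{- \frac{1}{4} + \frac{1}{4} \cdot 1}{37} = \frac{- \frac{1}{4} + \frac{1}{4}}{37} = \frac{1}{37} \cdot 0 = 0$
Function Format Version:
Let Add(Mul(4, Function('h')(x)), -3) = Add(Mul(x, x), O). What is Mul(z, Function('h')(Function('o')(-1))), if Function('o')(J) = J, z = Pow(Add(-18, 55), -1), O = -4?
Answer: 0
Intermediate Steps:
z = Rational(1, 37) (z = Pow(37, -1) = Rational(1, 37) ≈ 0.027027)
Function('h')(x) = Add(Rational(-1, 4), Mul(Rational(1, 4), Pow(x, 2))) (Function('h')(x) = Add(Rational(3, 4), Mul(Rational(1, 4), Add(Mul(x, x), -4))) = Add(Rational(3, 4), Mul(Rational(1, 4), Add(Pow(x, 2), -4))) = Add(Rational(3, 4), Mul(Rational(1, 4), Add(-4, Pow(x, 2)))) = Add(Rational(3, 4), Add(-1, Mul(Rational(1, 4), Pow(x, 2)))) = Add(Rational(-1, 4), Mul(Rational(1, 4), Pow(x, 2))))
Mul(z, Function('h')(Function('o')(-1))) = Mul(Rational(1, 37), Add(Rational(-1, 4), Mul(Rational(1, 4), Pow(-1, 2)))) = Mul(Rational(1, 37), Add(Rational(-1, 4), Mul(Rational(1, 4), 1))) = Mul(Rational(1, 37), Add(Rational(-1, 4), Rational(1, 4))) = Mul(Rational(1, 37), 0) = 0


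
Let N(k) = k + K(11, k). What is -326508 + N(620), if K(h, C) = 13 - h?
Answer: -325886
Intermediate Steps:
N(k) = 2 + k (N(k) = k + (13 - 1*11) = k + (13 - 11) = k + 2 = 2 + k)
-326508 + N(620) = -326508 + (2 + 620) = -326508 + 622 = -325886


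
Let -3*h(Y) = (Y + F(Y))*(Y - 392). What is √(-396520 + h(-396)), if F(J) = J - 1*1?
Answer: 2*I*√1360833/3 ≈ 777.7*I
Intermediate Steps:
F(J) = -1 + J (F(J) = J - 1 = -1 + J)
h(Y) = -(-1 + 2*Y)*(-392 + Y)/3 (h(Y) = -(Y + (-1 + Y))*(Y - 392)/3 = -(-1 + 2*Y)*(-392 + Y)/3)
√(-396520 + h(-396)) = √(-396520 + (-392/3 - ⅔*(-396)² + (785/3)*(-396))) = √(-396520 + (-392/3 - ⅔*156816 - 103620)) = √(-396520 + (-392/3 - 104544 - 103620)) = √(-396520 - 624884/3) = √(-1814444/3) = 2*I*√1360833/3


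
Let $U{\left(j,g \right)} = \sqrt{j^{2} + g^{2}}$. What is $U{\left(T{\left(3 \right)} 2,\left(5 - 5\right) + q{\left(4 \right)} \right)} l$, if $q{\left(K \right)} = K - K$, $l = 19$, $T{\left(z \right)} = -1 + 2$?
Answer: $38$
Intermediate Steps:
$T{\left(z \right)} = 1$
$q{\left(K \right)} = 0$
$U{\left(j,g \right)} = \sqrt{g^{2} + j^{2}}$
$U{\left(T{\left(3 \right)} 2,\left(5 - 5\right) + q{\left(4 \right)} \right)} l = \sqrt{\left(\left(5 - 5\right) + 0\right)^{2} + \left(1 \cdot 2\right)^{2}} \cdot 19 = \sqrt{\left(0 + 0\right)^{2} + 2^{2}} \cdot 19 = \sqrt{0^{2} + 4} \cdot 19 = \sqrt{0 + 4} \cdot 19 = \sqrt{4} \cdot 19 = 2 \cdot 19 = 38$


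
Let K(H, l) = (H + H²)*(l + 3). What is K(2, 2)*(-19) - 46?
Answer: -616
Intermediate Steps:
K(H, l) = (3 + l)*(H + H²) (K(H, l) = (H + H²)*(3 + l) = (3 + l)*(H + H²))
K(2, 2)*(-19) - 46 = (2*(3 + 2 + 3*2 + 2*2))*(-19) - 46 = (2*(3 + 2 + 6 + 4))*(-19) - 46 = (2*15)*(-19) - 46 = 30*(-19) - 46 = -570 - 46 = -616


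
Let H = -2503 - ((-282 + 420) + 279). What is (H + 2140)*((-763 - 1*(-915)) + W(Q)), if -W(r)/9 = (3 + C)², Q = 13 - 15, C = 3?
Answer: 134160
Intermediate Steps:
H = -2920 (H = -2503 - (138 + 279) = -2503 - 1*417 = -2503 - 417 = -2920)
Q = -2
W(r) = -324 (W(r) = -9*(3 + 3)² = -9*6² = -9*36 = -324)
(H + 2140)*((-763 - 1*(-915)) + W(Q)) = (-2920 + 2140)*((-763 - 1*(-915)) - 324) = -780*((-763 + 915) - 324) = -780*(152 - 324) = -780*(-172) = 134160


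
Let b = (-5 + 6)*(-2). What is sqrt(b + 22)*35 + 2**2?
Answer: 4 + 70*sqrt(5) ≈ 160.52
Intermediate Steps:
b = -2 (b = 1*(-2) = -2)
sqrt(b + 22)*35 + 2**2 = sqrt(-2 + 22)*35 + 2**2 = sqrt(20)*35 + 4 = (2*sqrt(5))*35 + 4 = 70*sqrt(5) + 4 = 4 + 70*sqrt(5)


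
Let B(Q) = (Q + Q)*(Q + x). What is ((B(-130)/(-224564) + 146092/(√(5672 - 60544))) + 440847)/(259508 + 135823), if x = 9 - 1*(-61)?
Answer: 8249862509/7398092557 - 36523*I*√38/142714491 ≈ 1.1151 - 0.0015776*I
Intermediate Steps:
x = 70 (x = 9 + 61 = 70)
B(Q) = 2*Q*(70 + Q) (B(Q) = (Q + Q)*(Q + 70) = (2*Q)*(70 + Q) = 2*Q*(70 + Q))
((B(-130)/(-224564) + 146092/(√(5672 - 60544))) + 440847)/(259508 + 135823) = (((2*(-130)*(70 - 130))/(-224564) + 146092/(√(5672 - 60544))) + 440847)/(259508 + 135823) = (((2*(-130)*(-60))*(-1/224564) + 146092/(√(-54872))) + 440847)/395331 = ((15600*(-1/224564) + 146092/((38*I*√38))) + 440847)*(1/395331) = ((-3900/56141 + 146092*(-I*√38/1444)) + 440847)*(1/395331) = ((-3900/56141 - 36523*I*√38/361) + 440847)*(1/395331) = (24749587527/56141 - 36523*I*√38/361)*(1/395331) = 8249862509/7398092557 - 36523*I*√38/142714491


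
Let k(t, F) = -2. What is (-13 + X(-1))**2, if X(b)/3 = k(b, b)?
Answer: 361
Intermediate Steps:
X(b) = -6 (X(b) = 3*(-2) = -6)
(-13 + X(-1))**2 = (-13 - 6)**2 = (-19)**2 = 361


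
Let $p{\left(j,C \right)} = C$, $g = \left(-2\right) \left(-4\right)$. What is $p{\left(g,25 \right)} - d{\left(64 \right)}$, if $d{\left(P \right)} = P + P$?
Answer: $-103$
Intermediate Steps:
$g = 8$
$d{\left(P \right)} = 2 P$
$p{\left(g,25 \right)} - d{\left(64 \right)} = 25 - 2 \cdot 64 = 25 - 128 = -103$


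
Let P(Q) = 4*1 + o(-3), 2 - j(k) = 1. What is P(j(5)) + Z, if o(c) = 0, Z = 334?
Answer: 338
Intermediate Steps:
j(k) = 1 (j(k) = 2 - 1*1 = 2 - 1 = 1)
P(Q) = 4 (P(Q) = 4*1 + 0 = 4 + 0 = 4)
P(j(5)) + Z = 4 + 334 = 338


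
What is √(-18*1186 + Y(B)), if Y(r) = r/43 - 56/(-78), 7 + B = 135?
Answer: 20*I*√150068022/1677 ≈ 146.1*I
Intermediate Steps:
B = 128 (B = -7 + 135 = 128)
Y(r) = 28/39 + r/43 (Y(r) = r*(1/43) - 56*(-1/78) = r/43 + 28/39 = 28/39 + r/43)
√(-18*1186 + Y(B)) = √(-18*1186 + (28/39 + (1/43)*128)) = √(-21348 + (28/39 + 128/43)) = √(-21348 + 6196/1677) = √(-35794400/1677) = 20*I*√150068022/1677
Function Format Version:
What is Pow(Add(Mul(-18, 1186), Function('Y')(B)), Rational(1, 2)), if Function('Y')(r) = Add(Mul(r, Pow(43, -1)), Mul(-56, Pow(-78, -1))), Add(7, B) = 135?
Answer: Mul(Rational(20, 1677), I, Pow(150068022, Rational(1, 2))) ≈ Mul(146.10, I)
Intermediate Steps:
B = 128 (B = Add(-7, 135) = 128)
Function('Y')(r) = Add(Rational(28, 39), Mul(Rational(1, 43), r)) (Function('Y')(r) = Add(Mul(r, Rational(1, 43)), Mul(-56, Rational(-1, 78))) = Add(Mul(Rational(1, 43), r), Rational(28, 39)) = Add(Rational(28, 39), Mul(Rational(1, 43), r)))
Pow(Add(Mul(-18, 1186), Function('Y')(B)), Rational(1, 2)) = Pow(Add(Mul(-18, 1186), Add(Rational(28, 39), Mul(Rational(1, 43), 128))), Rational(1, 2)) = Pow(Add(-21348, Add(Rational(28, 39), Rational(128, 43))), Rational(1, 2)) = Pow(Add(-21348, Rational(6196, 1677)), Rational(1, 2)) = Pow(Rational(-35794400, 1677), Rational(1, 2)) = Mul(Rational(20, 1677), I, Pow(150068022, Rational(1, 2)))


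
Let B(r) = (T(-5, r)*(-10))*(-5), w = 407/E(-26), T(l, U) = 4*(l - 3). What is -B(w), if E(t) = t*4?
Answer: 1600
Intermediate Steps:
T(l, U) = -12 + 4*l (T(l, U) = 4*(-3 + l) = -12 + 4*l)
E(t) = 4*t
w = -407/104 (w = 407/((4*(-26))) = 407/(-104) = 407*(-1/104) = -407/104 ≈ -3.9135)
B(r) = -1600 (B(r) = ((-12 + 4*(-5))*(-10))*(-5) = ((-12 - 20)*(-10))*(-5) = -32*(-10)*(-5) = 320*(-5) = -1600)
-B(w) = -1*(-1600) = 1600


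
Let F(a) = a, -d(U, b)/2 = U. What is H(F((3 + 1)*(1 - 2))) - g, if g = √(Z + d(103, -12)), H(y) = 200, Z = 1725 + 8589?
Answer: 200 - 38*√7 ≈ 99.461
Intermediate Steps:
d(U, b) = -2*U
Z = 10314
g = 38*√7 (g = √(10314 - 2*103) = √(10314 - 206) = √10108 = 38*√7 ≈ 100.54)
H(F((3 + 1)*(1 - 2))) - g = 200 - 38*√7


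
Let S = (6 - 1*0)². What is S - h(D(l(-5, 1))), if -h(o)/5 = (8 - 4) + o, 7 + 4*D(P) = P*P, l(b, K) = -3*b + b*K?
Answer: 689/4 ≈ 172.25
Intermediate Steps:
l(b, K) = -3*b + K*b
D(P) = -7/4 + P²/4 (D(P) = -7/4 + (P*P)/4 = -7/4 + P²/4)
h(o) = -20 - 5*o (h(o) = -5*((8 - 4) + o) = -5*(4 + o) = -20 - 5*o)
S = 36 (S = (6 + 0)² = 6² = 36)
S - h(D(l(-5, 1))) = 36 - (-20 - 5*(-7/4 + (-5*(-3 + 1))²/4)) = 36 - (-20 - 5*(-7/4 + (-5*(-2))²/4)) = 36 - (-20 - 5*(-7/4 + (¼)*10²)) = 36 - (-20 - 5*(-7/4 + (¼)*100)) = 36 - (-20 - 5*(-7/4 + 25)) = 36 - (-20 - 5*93/4) = 36 - (-20 - 465/4) = 36 - 1*(-545/4) = 36 + 545/4 = 689/4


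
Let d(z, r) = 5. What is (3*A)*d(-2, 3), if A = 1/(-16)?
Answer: -15/16 ≈ -0.93750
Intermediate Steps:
A = -1/16 ≈ -0.062500
(3*A)*d(-2, 3) = (3*(-1/16))*5 = -3/16*5 = -15/16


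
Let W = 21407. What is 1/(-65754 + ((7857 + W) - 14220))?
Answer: -1/50710 ≈ -1.9720e-5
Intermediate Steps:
1/(-65754 + ((7857 + W) - 14220)) = 1/(-65754 + ((7857 + 21407) - 14220)) = 1/(-65754 + (29264 - 14220)) = 1/(-65754 + 15044) = 1/(-50710) = -1/50710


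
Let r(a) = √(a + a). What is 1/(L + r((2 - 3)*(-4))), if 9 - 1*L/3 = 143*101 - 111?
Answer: -42969/1846334953 - 2*√2/1846334953 ≈ -2.3274e-5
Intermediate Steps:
L = -42969 (L = 27 - 3*(143*101 - 111) = 27 - 3*(14443 - 111) = 27 - 3*14332 = 27 - 42996 = -42969)
r(a) = √2*√a (r(a) = √(2*a) = √2*√a)
1/(L + r((2 - 3)*(-4))) = 1/(-42969 + √2*√((2 - 3)*(-4))) = 1/(-42969 + √2*√(-1*(-4))) = 1/(-42969 + √2*√4) = 1/(-42969 + √2*2) = 1/(-42969 + 2*√2)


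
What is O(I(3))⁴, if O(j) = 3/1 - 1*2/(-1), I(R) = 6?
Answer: 625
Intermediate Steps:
O(j) = 5 (O(j) = 3*1 - 2*(-1) = 3 + 2 = 5)
O(I(3))⁴ = 5⁴ = 625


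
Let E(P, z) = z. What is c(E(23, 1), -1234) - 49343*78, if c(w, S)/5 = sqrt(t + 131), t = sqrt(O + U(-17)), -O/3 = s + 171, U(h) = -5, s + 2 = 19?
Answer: -3848754 + 5*sqrt(131 + I*sqrt(569)) ≈ -3.8487e+6 + 5.189*I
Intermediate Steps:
s = 17 (s = -2 + 19 = 17)
O = -564 (O = -3*(17 + 171) = -3*188 = -564)
t = I*sqrt(569) (t = sqrt(-564 - 5) = sqrt(-569) = I*sqrt(569) ≈ 23.854*I)
c(w, S) = 5*sqrt(131 + I*sqrt(569)) (c(w, S) = 5*sqrt(I*sqrt(569) + 131) = 5*sqrt(131 + I*sqrt(569)))
c(E(23, 1), -1234) - 49343*78 = 5*sqrt(131 + I*sqrt(569)) - 49343*78 = 5*sqrt(131 + I*sqrt(569)) - 1*3848754 = 5*sqrt(131 + I*sqrt(569)) - 3848754 = -3848754 + 5*sqrt(131 + I*sqrt(569))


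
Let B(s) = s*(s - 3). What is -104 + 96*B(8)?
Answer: 3736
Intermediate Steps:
B(s) = s*(-3 + s)
-104 + 96*B(8) = -104 + 96*(8*(-3 + 8)) = -104 + 96*(8*5) = -104 + 96*40 = -104 + 3840 = 3736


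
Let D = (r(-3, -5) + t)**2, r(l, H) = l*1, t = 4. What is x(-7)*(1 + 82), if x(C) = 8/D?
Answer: 664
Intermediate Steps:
r(l, H) = l
D = 1 (D = (-3 + 4)**2 = 1**2 = 1)
x(C) = 8 (x(C) = 8/1 = 8*1 = 8)
x(-7)*(1 + 82) = 8*(1 + 82) = 8*83 = 664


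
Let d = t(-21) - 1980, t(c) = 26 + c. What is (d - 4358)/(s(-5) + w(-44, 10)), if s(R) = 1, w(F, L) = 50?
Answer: -2111/17 ≈ -124.18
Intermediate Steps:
d = -1975 (d = (26 - 21) - 1980 = 5 - 1980 = -1975)
(d - 4358)/(s(-5) + w(-44, 10)) = (-1975 - 4358)/(1 + 50) = -6333/51 = -6333*1/51 = -2111/17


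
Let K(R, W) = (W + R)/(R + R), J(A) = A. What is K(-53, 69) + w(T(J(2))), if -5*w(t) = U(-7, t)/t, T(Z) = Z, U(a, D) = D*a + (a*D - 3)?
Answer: 1563/530 ≈ 2.9491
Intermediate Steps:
U(a, D) = -3 + 2*D*a (U(a, D) = D*a + (D*a - 3) = D*a + (-3 + D*a) = -3 + 2*D*a)
K(R, W) = (R + W)/(2*R) (K(R, W) = (R + W)/((2*R)) = (R + W)*(1/(2*R)) = (R + W)/(2*R))
w(t) = -(-3 - 14*t)/(5*t) (w(t) = -(-3 + 2*t*(-7))/(5*t) = -(-3 - 14*t)/(5*t))
K(-53, 69) + w(T(J(2))) = (½)*(-53 + 69)/(-53) + (⅕)*(3 + 14*2)/2 = (½)*(-1/53)*16 + (⅕)*(½)*(3 + 28) = -8/53 + (⅕)*(½)*31 = -8/53 + 31/10 = 1563/530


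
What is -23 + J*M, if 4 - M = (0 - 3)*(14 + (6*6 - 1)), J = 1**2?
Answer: 128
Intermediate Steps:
J = 1
M = 151 (M = 4 - (0 - 3)*(14 + (6*6 - 1)) = 4 - (-3)*(14 + (36 - 1)) = 4 - (-3)*(14 + 35) = 4 - (-3)*49 = 4 - 1*(-147) = 4 + 147 = 151)
-23 + J*M = -23 + 1*151 = -23 + 151 = 128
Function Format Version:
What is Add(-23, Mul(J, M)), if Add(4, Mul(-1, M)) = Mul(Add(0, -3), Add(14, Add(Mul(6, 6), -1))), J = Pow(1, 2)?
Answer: 128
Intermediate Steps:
J = 1
M = 151 (M = Add(4, Mul(-1, Mul(Add(0, -3), Add(14, Add(Mul(6, 6), -1))))) = Add(4, Mul(-1, Mul(-3, Add(14, Add(36, -1))))) = Add(4, Mul(-1, Mul(-3, Add(14, 35)))) = Add(4, Mul(-1, Mul(-3, 49))) = Add(4, Mul(-1, -147)) = Add(4, 147) = 151)
Add(-23, Mul(J, M)) = Add(-23, Mul(1, 151)) = Add(-23, 151) = 128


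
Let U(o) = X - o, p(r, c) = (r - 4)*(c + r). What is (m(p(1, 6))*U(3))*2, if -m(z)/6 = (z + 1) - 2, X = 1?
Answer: -528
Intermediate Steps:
p(r, c) = (-4 + r)*(c + r)
U(o) = 1 - o
m(z) = 6 - 6*z (m(z) = -6*((z + 1) - 2) = -6*((1 + z) - 2) = -6*(-1 + z) = 6 - 6*z)
(m(p(1, 6))*U(3))*2 = ((6 - 6*(1² - 4*6 - 4*1 + 6*1))*(1 - 1*3))*2 = ((6 - 6*(1 - 24 - 4 + 6))*(1 - 3))*2 = ((6 - 6*(-21))*(-2))*2 = ((6 + 126)*(-2))*2 = (132*(-2))*2 = -264*2 = -528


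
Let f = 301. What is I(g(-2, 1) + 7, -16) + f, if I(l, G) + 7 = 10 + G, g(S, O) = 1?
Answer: 288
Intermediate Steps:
I(l, G) = 3 + G (I(l, G) = -7 + (10 + G) = 3 + G)
I(g(-2, 1) + 7, -16) + f = (3 - 16) + 301 = -13 + 301 = 288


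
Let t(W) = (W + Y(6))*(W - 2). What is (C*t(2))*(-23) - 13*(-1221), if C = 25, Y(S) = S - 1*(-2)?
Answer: 15873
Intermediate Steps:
Y(S) = 2 + S (Y(S) = S + 2 = 2 + S)
t(W) = (-2 + W)*(8 + W) (t(W) = (W + (2 + 6))*(W - 2) = (W + 8)*(-2 + W) = (8 + W)*(-2 + W) = (-2 + W)*(8 + W))
(C*t(2))*(-23) - 13*(-1221) = (25*(-16 + 2**2 + 6*2))*(-23) - 13*(-1221) = (25*(-16 + 4 + 12))*(-23) + 15873 = (25*0)*(-23) + 15873 = 0*(-23) + 15873 = 0 + 15873 = 15873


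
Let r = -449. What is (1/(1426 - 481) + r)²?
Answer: 180033884416/893025 ≈ 2.0160e+5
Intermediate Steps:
(1/(1426 - 481) + r)² = (1/(1426 - 481) - 449)² = (1/945 - 449)² = (-424304/945)² = 180033884416/893025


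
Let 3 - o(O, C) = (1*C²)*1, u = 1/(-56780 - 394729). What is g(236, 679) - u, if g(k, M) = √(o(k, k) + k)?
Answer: 1/451509 + I*√55457 ≈ 2.2148e-6 + 235.49*I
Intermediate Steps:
u = -1/451509 (u = 1/(-451509) = -1/451509 ≈ -2.2148e-6)
o(O, C) = 3 - C² (o(O, C) = 3 - 1*C² = 3 - C²)
g(k, M) = √(3 + k - k²) (g(k, M) = √((3 - k²) + k) = √(3 + k - k²))
g(236, 679) - u = √(3 + 236 - 1*236²) - 1*(-1/451509) = √(3 + 236 - 1*55696) + 1/451509 = √(3 + 236 - 55696) + 1/451509 = √(-55457) + 1/451509 = I*√55457 + 1/451509 = 1/451509 + I*√55457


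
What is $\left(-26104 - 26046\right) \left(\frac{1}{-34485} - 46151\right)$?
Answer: $\frac{16599524771480}{6897} \approx 2.4068 \cdot 10^{9}$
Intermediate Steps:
$\left(-26104 - 26046\right) \left(\frac{1}{-34485} - 46151\right) = - 52150 \left(- \frac{1}{34485} - 46151\right) = \left(-52150\right) \left(- \frac{1591517236}{34485}\right) = \frac{16599524771480}{6897}$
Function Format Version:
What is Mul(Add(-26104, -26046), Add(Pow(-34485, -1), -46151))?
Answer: Rational(16599524771480, 6897) ≈ 2.4068e+9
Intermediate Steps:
Mul(Add(-26104, -26046), Add(Pow(-34485, -1), -46151)) = Mul(-52150, Add(Rational(-1, 34485), -46151)) = Mul(-52150, Rational(-1591517236, 34485)) = Rational(16599524771480, 6897)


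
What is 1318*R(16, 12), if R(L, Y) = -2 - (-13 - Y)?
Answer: 30314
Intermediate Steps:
R(L, Y) = 11 + Y (R(L, Y) = -2 + (13 + Y) = 11 + Y)
1318*R(16, 12) = 1318*(11 + 12) = 1318*23 = 30314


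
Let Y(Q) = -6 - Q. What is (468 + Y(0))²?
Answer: 213444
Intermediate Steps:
(468 + Y(0))² = (468 + (-6 - 1*0))² = (468 + (-6 + 0))² = (468 - 6)² = 462² = 213444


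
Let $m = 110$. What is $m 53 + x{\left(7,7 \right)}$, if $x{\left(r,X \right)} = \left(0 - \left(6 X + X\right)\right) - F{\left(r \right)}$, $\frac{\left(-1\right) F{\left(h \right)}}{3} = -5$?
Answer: $5766$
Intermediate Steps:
$F{\left(h \right)} = 15$ ($F{\left(h \right)} = \left(-3\right) \left(-5\right) = 15$)
$x{\left(r,X \right)} = -15 - 7 X$ ($x{\left(r,X \right)} = \left(0 - \left(6 X + X\right)\right) - 15 = \left(0 - 7 X\right) - 15 = - 7 X - 15 = -15 - 7 X$)
$m 53 + x{\left(7,7 \right)} = 110 \cdot 53 - 64 = 5830 - 64 = 5766$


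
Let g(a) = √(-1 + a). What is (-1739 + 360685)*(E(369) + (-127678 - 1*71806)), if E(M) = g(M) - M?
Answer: -71736434938 + 1435784*√23 ≈ -7.1730e+10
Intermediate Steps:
E(M) = √(-1 + M) - M
(-1739 + 360685)*(E(369) + (-127678 - 1*71806)) = (-1739 + 360685)*((√(-1 + 369) - 1*369) + (-127678 - 1*71806)) = 358946*((√368 - 369) + (-127678 - 71806)) = 358946*((4*√23 - 369) - 199484) = 358946*((-369 + 4*√23) - 199484) = 358946*(-199853 + 4*√23) = -71736434938 + 1435784*√23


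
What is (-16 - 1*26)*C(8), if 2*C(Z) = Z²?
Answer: -1344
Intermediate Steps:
C(Z) = Z²/2
(-16 - 1*26)*C(8) = (-16 - 1*26)*((½)*8²) = (-16 - 26)*((½)*64) = -42*32 = -1344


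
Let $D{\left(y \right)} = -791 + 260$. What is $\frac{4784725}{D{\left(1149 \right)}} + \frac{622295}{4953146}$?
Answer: $- \frac{23699111056205}{2630120526} \approx -9010.7$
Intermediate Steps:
$D{\left(y \right)} = -531$
$\frac{4784725}{D{\left(1149 \right)}} + \frac{622295}{4953146} = \frac{4784725}{-531} + \frac{622295}{4953146} = 4784725 \left(- \frac{1}{531}\right) + 622295 \cdot \frac{1}{4953146} = - \frac{4784725}{531} + \frac{622295}{4953146} = - \frac{23699111056205}{2630120526}$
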